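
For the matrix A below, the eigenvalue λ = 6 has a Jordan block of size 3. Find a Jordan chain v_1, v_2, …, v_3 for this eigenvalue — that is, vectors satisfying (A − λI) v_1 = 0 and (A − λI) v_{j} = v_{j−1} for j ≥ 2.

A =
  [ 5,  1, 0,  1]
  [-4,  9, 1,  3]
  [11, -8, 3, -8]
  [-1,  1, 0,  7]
A Jordan chain for λ = 6 of length 3:
v_1 = (-4, 0, -4, -4)ᵀ
v_2 = (-1, -4, 11, -1)ᵀ
v_3 = (1, 0, 0, 0)ᵀ

Let N = A − (6)·I. We want v_3 with N^3 v_3 = 0 but N^2 v_3 ≠ 0; then v_{j-1} := N · v_j for j = 3, …, 2.

Pick v_3 = (1, 0, 0, 0)ᵀ.
Then v_2 = N · v_3 = (-1, -4, 11, -1)ᵀ.
Then v_1 = N · v_2 = (-4, 0, -4, -4)ᵀ.

Sanity check: (A − (6)·I) v_1 = (0, 0, 0, 0)ᵀ = 0. ✓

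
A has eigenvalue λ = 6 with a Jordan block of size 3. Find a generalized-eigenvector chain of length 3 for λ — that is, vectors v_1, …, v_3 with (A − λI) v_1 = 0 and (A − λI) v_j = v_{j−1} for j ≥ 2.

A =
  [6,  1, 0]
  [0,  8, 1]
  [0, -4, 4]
A Jordan chain for λ = 6 of length 3:
v_1 = (2, 0, 0)ᵀ
v_2 = (1, 2, -4)ᵀ
v_3 = (0, 1, 0)ᵀ

Let N = A − (6)·I. We want v_3 with N^3 v_3 = 0 but N^2 v_3 ≠ 0; then v_{j-1} := N · v_j for j = 3, …, 2.

Pick v_3 = (0, 1, 0)ᵀ.
Then v_2 = N · v_3 = (1, 2, -4)ᵀ.
Then v_1 = N · v_2 = (2, 0, 0)ᵀ.

Sanity check: (A − (6)·I) v_1 = (0, 0, 0)ᵀ = 0. ✓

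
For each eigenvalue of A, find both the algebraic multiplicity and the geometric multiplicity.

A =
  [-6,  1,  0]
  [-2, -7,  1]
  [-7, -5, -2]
λ = -5: alg = 3, geom = 1

Step 1 — factor the characteristic polynomial to read off the algebraic multiplicities:
  χ_A(x) = (x + 5)^3

Step 2 — compute geometric multiplicities via the rank-nullity identity g(λ) = n − rank(A − λI):
  rank(A − (-5)·I) = 2, so dim ker(A − (-5)·I) = n − 2 = 1

Summary:
  λ = -5: algebraic multiplicity = 3, geometric multiplicity = 1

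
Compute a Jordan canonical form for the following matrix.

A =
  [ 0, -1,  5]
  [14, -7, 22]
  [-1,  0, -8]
J_3(-5)

The characteristic polynomial is
  det(x·I − A) = x^3 + 15*x^2 + 75*x + 125 = (x + 5)^3

Eigenvalues and multiplicities (the geometric multiplicity of λ is n − rank(A − λI), which equals the number of Jordan blocks for λ):
  λ = -5: algebraic multiplicity = 3, geometric multiplicity = 1

Determining the block sizes for each eigenvalue:
  λ = -5: one block (gm = 1), so the single block has size am = 3 → block sizes [3]

Assembling the blocks gives a Jordan form
J =
  [-5,  1,  0]
  [ 0, -5,  1]
  [ 0,  0, -5]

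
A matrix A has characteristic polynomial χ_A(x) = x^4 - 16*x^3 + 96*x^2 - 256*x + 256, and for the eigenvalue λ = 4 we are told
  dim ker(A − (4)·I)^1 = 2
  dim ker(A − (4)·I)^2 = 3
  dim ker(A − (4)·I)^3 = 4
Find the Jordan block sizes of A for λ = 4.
Block sizes for λ = 4: [3, 1]

From the dimensions of kernels of powers, the number of Jordan blocks of size at least j is d_j − d_{j−1} where d_j = dim ker(N^j) (with d_0 = 0). Computing the differences gives [2, 1, 1].
The number of blocks of size exactly k is (#blocks of size ≥ k) − (#blocks of size ≥ k + 1), so the partition is: 1 block(s) of size 1, 1 block(s) of size 3.
In nonincreasing order the block sizes are [3, 1].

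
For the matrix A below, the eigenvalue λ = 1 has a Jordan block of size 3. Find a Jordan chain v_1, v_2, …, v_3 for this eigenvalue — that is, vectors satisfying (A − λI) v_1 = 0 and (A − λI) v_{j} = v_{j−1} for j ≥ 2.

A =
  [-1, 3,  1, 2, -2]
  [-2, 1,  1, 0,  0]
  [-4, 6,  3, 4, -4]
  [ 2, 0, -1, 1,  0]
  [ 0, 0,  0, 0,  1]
A Jordan chain for λ = 1 of length 3:
v_1 = (-2, 0, -4, 0, 0)ᵀ
v_2 = (-2, -2, -4, 2, 0)ᵀ
v_3 = (1, 0, 0, 0, 0)ᵀ

Let N = A − (1)·I. We want v_3 with N^3 v_3 = 0 but N^2 v_3 ≠ 0; then v_{j-1} := N · v_j for j = 3, …, 2.

Pick v_3 = (1, 0, 0, 0, 0)ᵀ.
Then v_2 = N · v_3 = (-2, -2, -4, 2, 0)ᵀ.
Then v_1 = N · v_2 = (-2, 0, -4, 0, 0)ᵀ.

Sanity check: (A − (1)·I) v_1 = (0, 0, 0, 0, 0)ᵀ = 0. ✓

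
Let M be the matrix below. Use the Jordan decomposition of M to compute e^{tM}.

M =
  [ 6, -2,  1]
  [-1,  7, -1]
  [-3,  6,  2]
e^{tM} =
  [t*exp(5*t) + exp(5*t), -2*t*exp(5*t), t*exp(5*t)]
  [-t*exp(5*t), 2*t*exp(5*t) + exp(5*t), -t*exp(5*t)]
  [-3*t*exp(5*t), 6*t*exp(5*t), -3*t*exp(5*t) + exp(5*t)]

Strategy: write M = P · J · P⁻¹ where J is a Jordan canonical form, so e^{tM} = P · e^{tJ} · P⁻¹, and e^{tJ} can be computed block-by-block.

M has Jordan form
J =
  [5, 1, 0]
  [0, 5, 0]
  [0, 0, 5]
(up to reordering of blocks).

Per-block formulas:
  For a 1×1 block at λ = 5: exp(t · [5]) = [e^(5t)].
  For a 2×2 Jordan block J_2(5): exp(t · J_2(5)) = e^(5t)·(I + t·N), where N is the 2×2 nilpotent shift.

After assembling e^{tJ} and conjugating by P, we get:

e^{tM} =
  [t*exp(5*t) + exp(5*t), -2*t*exp(5*t), t*exp(5*t)]
  [-t*exp(5*t), 2*t*exp(5*t) + exp(5*t), -t*exp(5*t)]
  [-3*t*exp(5*t), 6*t*exp(5*t), -3*t*exp(5*t) + exp(5*t)]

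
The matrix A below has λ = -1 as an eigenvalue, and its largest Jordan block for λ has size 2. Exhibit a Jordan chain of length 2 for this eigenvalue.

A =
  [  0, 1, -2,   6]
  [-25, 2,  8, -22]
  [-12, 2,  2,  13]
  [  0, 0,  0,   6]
A Jordan chain for λ = -1 of length 2:
v_1 = (1, 3, 2, 0)ᵀ
v_2 = (0, 1, 0, 0)ᵀ

Let N = A − (-1)·I. We want v_2 with N^2 v_2 = 0 but N^1 v_2 ≠ 0; then v_{j-1} := N · v_j for j = 2, …, 2.

Pick v_2 = (0, 1, 0, 0)ᵀ.
Then v_1 = N · v_2 = (1, 3, 2, 0)ᵀ.

Sanity check: (A − (-1)·I) v_1 = (0, 0, 0, 0)ᵀ = 0. ✓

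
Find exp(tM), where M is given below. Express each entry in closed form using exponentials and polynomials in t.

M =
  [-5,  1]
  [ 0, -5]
e^{tM} =
  [exp(-5*t), t*exp(-5*t)]
  [0, exp(-5*t)]

Strategy: write M = P · J · P⁻¹ where J is a Jordan canonical form, so e^{tM} = P · e^{tJ} · P⁻¹, and e^{tJ} can be computed block-by-block.

M has Jordan form
J =
  [-5,  1]
  [ 0, -5]
(up to reordering of blocks).

Per-block formulas:
  For a 2×2 Jordan block J_2(-5): exp(t · J_2(-5)) = e^(-5t)·(I + t·N), where N is the 2×2 nilpotent shift.

After assembling e^{tJ} and conjugating by P, we get:

e^{tM} =
  [exp(-5*t), t*exp(-5*t)]
  [0, exp(-5*t)]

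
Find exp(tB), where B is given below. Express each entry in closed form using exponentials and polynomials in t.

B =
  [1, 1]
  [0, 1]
e^{tB} =
  [exp(t), t*exp(t)]
  [0, exp(t)]

Strategy: write B = P · J · P⁻¹ where J is a Jordan canonical form, so e^{tB} = P · e^{tJ} · P⁻¹, and e^{tJ} can be computed block-by-block.

B has Jordan form
J =
  [1, 1]
  [0, 1]
(up to reordering of blocks).

Per-block formulas:
  For a 2×2 Jordan block J_2(1): exp(t · J_2(1)) = e^(1t)·(I + t·N), where N is the 2×2 nilpotent shift.

After assembling e^{tJ} and conjugating by P, we get:

e^{tB} =
  [exp(t), t*exp(t)]
  [0, exp(t)]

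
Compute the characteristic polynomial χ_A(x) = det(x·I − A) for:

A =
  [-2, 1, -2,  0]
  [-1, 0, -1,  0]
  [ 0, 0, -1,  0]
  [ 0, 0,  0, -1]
x^4 + 4*x^3 + 6*x^2 + 4*x + 1

Expanding det(x·I − A) (e.g. by cofactor expansion or by noting that A is similar to its Jordan form J, which has the same characteristic polynomial as A) gives
  χ_A(x) = x^4 + 4*x^3 + 6*x^2 + 4*x + 1
which factors as (x + 1)^4. The eigenvalues (with algebraic multiplicities) are λ = -1 with multiplicity 4.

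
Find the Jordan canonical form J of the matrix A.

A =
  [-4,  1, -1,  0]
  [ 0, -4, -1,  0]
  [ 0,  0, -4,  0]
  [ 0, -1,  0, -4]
J_3(-4) ⊕ J_1(-4)

The characteristic polynomial is
  det(x·I − A) = x^4 + 16*x^3 + 96*x^2 + 256*x + 256 = (x + 4)^4

Eigenvalues and multiplicities (the geometric multiplicity of λ is n − rank(A − λI), which equals the number of Jordan blocks for λ):
  λ = -4: algebraic multiplicity = 4, geometric multiplicity = 2

Determining the block sizes for each eigenvalue:
  λ = -4: with am = 4 and gm = 2, the partition is not yet determined (e.g. several partitions of 4 into 2 parts exist). Let N = A − (-4)·I. Computing rank(N^1) = 2, rank(N^2) = 1, rank(N^3) = 0; the number of blocks of size ≥ j is rank(N^{j−1}) − rank(N^j), giving [2, 1, 1]. So we have 1 block(s) of size 3, 1 block(s) of size 1 → block sizes [3, 1]

Assembling the blocks gives a Jordan form
J =
  [-4,  1,  0,  0]
  [ 0, -4,  1,  0]
  [ 0,  0, -4,  0]
  [ 0,  0,  0, -4]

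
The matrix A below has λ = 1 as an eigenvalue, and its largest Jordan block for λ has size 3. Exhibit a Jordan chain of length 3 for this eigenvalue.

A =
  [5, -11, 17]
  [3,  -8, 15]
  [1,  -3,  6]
A Jordan chain for λ = 1 of length 3:
v_1 = (4, 3, 1)ᵀ
v_2 = (-11, -9, -3)ᵀ
v_3 = (0, 1, 0)ᵀ

Let N = A − (1)·I. We want v_3 with N^3 v_3 = 0 but N^2 v_3 ≠ 0; then v_{j-1} := N · v_j for j = 3, …, 2.

Pick v_3 = (0, 1, 0)ᵀ.
Then v_2 = N · v_3 = (-11, -9, -3)ᵀ.
Then v_1 = N · v_2 = (4, 3, 1)ᵀ.

Sanity check: (A − (1)·I) v_1 = (0, 0, 0)ᵀ = 0. ✓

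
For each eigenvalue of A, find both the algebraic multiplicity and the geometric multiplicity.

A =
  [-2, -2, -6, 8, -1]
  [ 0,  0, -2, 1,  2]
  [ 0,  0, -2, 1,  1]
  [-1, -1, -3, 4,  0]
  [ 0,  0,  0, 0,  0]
λ = 0: alg = 5, geom = 2

Step 1 — factor the characteristic polynomial to read off the algebraic multiplicities:
  χ_A(x) = x^5

Step 2 — compute geometric multiplicities via the rank-nullity identity g(λ) = n − rank(A − λI):
  rank(A − (0)·I) = 3, so dim ker(A − (0)·I) = n − 3 = 2

Summary:
  λ = 0: algebraic multiplicity = 5, geometric multiplicity = 2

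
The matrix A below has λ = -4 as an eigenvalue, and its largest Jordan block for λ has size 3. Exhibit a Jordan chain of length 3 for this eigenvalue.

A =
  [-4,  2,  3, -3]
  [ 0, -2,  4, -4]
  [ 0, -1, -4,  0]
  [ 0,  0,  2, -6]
A Jordan chain for λ = -4 of length 3:
v_1 = (1, 0, -2, -2)ᵀ
v_2 = (2, 2, -1, 0)ᵀ
v_3 = (0, 1, 0, 0)ᵀ

Let N = A − (-4)·I. We want v_3 with N^3 v_3 = 0 but N^2 v_3 ≠ 0; then v_{j-1} := N · v_j for j = 3, …, 2.

Pick v_3 = (0, 1, 0, 0)ᵀ.
Then v_2 = N · v_3 = (2, 2, -1, 0)ᵀ.
Then v_1 = N · v_2 = (1, 0, -2, -2)ᵀ.

Sanity check: (A − (-4)·I) v_1 = (0, 0, 0, 0)ᵀ = 0. ✓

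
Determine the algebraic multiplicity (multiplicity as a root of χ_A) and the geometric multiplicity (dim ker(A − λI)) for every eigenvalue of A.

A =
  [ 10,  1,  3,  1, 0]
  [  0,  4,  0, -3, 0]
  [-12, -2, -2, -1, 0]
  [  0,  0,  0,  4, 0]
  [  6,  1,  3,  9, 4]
λ = 4: alg = 5, geom = 3

Step 1 — factor the characteristic polynomial to read off the algebraic multiplicities:
  χ_A(x) = (x - 4)^5

Step 2 — compute geometric multiplicities via the rank-nullity identity g(λ) = n − rank(A − λI):
  rank(A − (4)·I) = 2, so dim ker(A − (4)·I) = n − 2 = 3

Summary:
  λ = 4: algebraic multiplicity = 5, geometric multiplicity = 3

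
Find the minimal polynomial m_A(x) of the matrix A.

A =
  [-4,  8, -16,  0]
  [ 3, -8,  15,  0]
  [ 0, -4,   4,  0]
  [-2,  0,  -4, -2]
x^3 + 8*x^2 + 20*x + 16

The characteristic polynomial is χ_A(x) = (x + 2)^3*(x + 4), so the eigenvalues are known. The minimal polynomial is
  m_A(x) = Π_λ (x − λ)^{k_λ}
where k_λ is the size of the *largest* Jordan block for λ (equivalently, the smallest k with (A − λI)^k v = 0 for every generalised eigenvector v of λ).

  λ = -4: largest Jordan block has size 1, contributing (x + 4)
  λ = -2: largest Jordan block has size 2, contributing (x + 2)^2

So m_A(x) = (x + 2)^2*(x + 4) = x^3 + 8*x^2 + 20*x + 16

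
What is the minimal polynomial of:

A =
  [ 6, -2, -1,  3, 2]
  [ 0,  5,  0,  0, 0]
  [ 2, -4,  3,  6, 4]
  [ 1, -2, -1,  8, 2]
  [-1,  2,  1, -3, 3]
x^2 - 10*x + 25

The characteristic polynomial is χ_A(x) = (x - 5)^5, so the eigenvalues are known. The minimal polynomial is
  m_A(x) = Π_λ (x − λ)^{k_λ}
where k_λ is the size of the *largest* Jordan block for λ (equivalently, the smallest k with (A − λI)^k v = 0 for every generalised eigenvector v of λ).

  λ = 5: largest Jordan block has size 2, contributing (x − 5)^2

So m_A(x) = (x - 5)^2 = x^2 - 10*x + 25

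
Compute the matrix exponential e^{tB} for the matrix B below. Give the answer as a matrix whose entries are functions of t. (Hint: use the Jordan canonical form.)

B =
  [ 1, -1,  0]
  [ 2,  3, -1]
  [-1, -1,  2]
e^{tB} =
  [-t^2*exp(2*t)/2 - t*exp(2*t) + exp(2*t), -t*exp(2*t), t^2*exp(2*t)/2]
  [t^2*exp(2*t)/2 + 2*t*exp(2*t), t*exp(2*t) + exp(2*t), -t^2*exp(2*t)/2 - t*exp(2*t)]
  [-t^2*exp(2*t)/2 - t*exp(2*t), -t*exp(2*t), t^2*exp(2*t)/2 + exp(2*t)]

Strategy: write B = P · J · P⁻¹ where J is a Jordan canonical form, so e^{tB} = P · e^{tJ} · P⁻¹, and e^{tJ} can be computed block-by-block.

B has Jordan form
J =
  [2, 1, 0]
  [0, 2, 1]
  [0, 0, 2]
(up to reordering of blocks).

Per-block formulas:
  For a 3×3 Jordan block J_3(2): exp(t · J_3(2)) = e^(2t)·(I + t·N + (t^2/2)·N^2), where N is the 3×3 nilpotent shift.

After assembling e^{tJ} and conjugating by P, we get:

e^{tB} =
  [-t^2*exp(2*t)/2 - t*exp(2*t) + exp(2*t), -t*exp(2*t), t^2*exp(2*t)/2]
  [t^2*exp(2*t)/2 + 2*t*exp(2*t), t*exp(2*t) + exp(2*t), -t^2*exp(2*t)/2 - t*exp(2*t)]
  [-t^2*exp(2*t)/2 - t*exp(2*t), -t*exp(2*t), t^2*exp(2*t)/2 + exp(2*t)]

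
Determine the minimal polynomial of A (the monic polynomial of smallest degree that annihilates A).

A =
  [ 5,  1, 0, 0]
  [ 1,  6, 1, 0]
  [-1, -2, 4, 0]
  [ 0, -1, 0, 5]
x^3 - 15*x^2 + 75*x - 125

The characteristic polynomial is χ_A(x) = (x - 5)^4, so the eigenvalues are known. The minimal polynomial is
  m_A(x) = Π_λ (x − λ)^{k_λ}
where k_λ is the size of the *largest* Jordan block for λ (equivalently, the smallest k with (A − λI)^k v = 0 for every generalised eigenvector v of λ).

  λ = 5: largest Jordan block has size 3, contributing (x − 5)^3

So m_A(x) = (x - 5)^3 = x^3 - 15*x^2 + 75*x - 125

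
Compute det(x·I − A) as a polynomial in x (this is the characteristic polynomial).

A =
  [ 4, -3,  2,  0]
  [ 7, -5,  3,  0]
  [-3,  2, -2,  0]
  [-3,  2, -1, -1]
x^4 + 4*x^3 + 6*x^2 + 4*x + 1

Expanding det(x·I − A) (e.g. by cofactor expansion or by noting that A is similar to its Jordan form J, which has the same characteristic polynomial as A) gives
  χ_A(x) = x^4 + 4*x^3 + 6*x^2 + 4*x + 1
which factors as (x + 1)^4. The eigenvalues (with algebraic multiplicities) are λ = -1 with multiplicity 4.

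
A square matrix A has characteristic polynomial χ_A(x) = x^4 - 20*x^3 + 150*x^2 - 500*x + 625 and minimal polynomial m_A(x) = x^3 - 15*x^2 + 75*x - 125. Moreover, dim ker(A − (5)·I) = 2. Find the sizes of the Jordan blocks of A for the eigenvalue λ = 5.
Block sizes for λ = 5: [3, 1]

Step 1 — from the characteristic polynomial, algebraic multiplicity of λ = 5 is 4. From dim ker(A − (5)·I) = 2, there are exactly 2 Jordan blocks for λ = 5.
Step 2 — from the minimal polynomial, the factor (x − 5)^3 tells us the largest block for λ = 5 has size 3.
Step 3 — with total size 4, 2 blocks, and largest block 3, the block sizes (in nonincreasing order) are [3, 1].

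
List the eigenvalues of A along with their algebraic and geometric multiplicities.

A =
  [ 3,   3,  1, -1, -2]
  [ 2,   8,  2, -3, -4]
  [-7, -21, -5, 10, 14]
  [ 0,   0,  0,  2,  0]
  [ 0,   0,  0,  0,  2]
λ = 2: alg = 5, geom = 3

Step 1 — factor the characteristic polynomial to read off the algebraic multiplicities:
  χ_A(x) = (x - 2)^5

Step 2 — compute geometric multiplicities via the rank-nullity identity g(λ) = n − rank(A − λI):
  rank(A − (2)·I) = 2, so dim ker(A − (2)·I) = n − 2 = 3

Summary:
  λ = 2: algebraic multiplicity = 5, geometric multiplicity = 3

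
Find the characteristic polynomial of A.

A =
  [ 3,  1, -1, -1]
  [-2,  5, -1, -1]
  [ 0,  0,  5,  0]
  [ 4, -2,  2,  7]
x^4 - 20*x^3 + 150*x^2 - 500*x + 625

Expanding det(x·I − A) (e.g. by cofactor expansion or by noting that A is similar to its Jordan form J, which has the same characteristic polynomial as A) gives
  χ_A(x) = x^4 - 20*x^3 + 150*x^2 - 500*x + 625
which factors as (x - 5)^4. The eigenvalues (with algebraic multiplicities) are λ = 5 with multiplicity 4.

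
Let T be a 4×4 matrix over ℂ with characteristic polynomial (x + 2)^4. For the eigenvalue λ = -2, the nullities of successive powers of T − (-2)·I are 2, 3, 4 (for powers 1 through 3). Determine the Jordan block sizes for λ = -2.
Block sizes for λ = -2: [3, 1]

From the dimensions of kernels of powers, the number of Jordan blocks of size at least j is d_j − d_{j−1} where d_j = dim ker(N^j) (with d_0 = 0). Computing the differences gives [2, 1, 1].
The number of blocks of size exactly k is (#blocks of size ≥ k) − (#blocks of size ≥ k + 1), so the partition is: 1 block(s) of size 1, 1 block(s) of size 3.
In nonincreasing order the block sizes are [3, 1].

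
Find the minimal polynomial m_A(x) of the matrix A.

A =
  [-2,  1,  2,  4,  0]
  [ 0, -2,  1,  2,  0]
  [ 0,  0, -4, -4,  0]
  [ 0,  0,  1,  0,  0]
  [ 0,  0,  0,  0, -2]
x^3 + 6*x^2 + 12*x + 8

The characteristic polynomial is χ_A(x) = (x + 2)^5, so the eigenvalues are known. The minimal polynomial is
  m_A(x) = Π_λ (x − λ)^{k_λ}
where k_λ is the size of the *largest* Jordan block for λ (equivalently, the smallest k with (A − λI)^k v = 0 for every generalised eigenvector v of λ).

  λ = -2: largest Jordan block has size 3, contributing (x + 2)^3

So m_A(x) = (x + 2)^3 = x^3 + 6*x^2 + 12*x + 8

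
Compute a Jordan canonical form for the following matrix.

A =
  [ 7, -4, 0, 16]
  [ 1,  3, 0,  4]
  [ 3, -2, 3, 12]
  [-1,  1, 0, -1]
J_3(3) ⊕ J_1(3)

The characteristic polynomial is
  det(x·I − A) = x^4 - 12*x^3 + 54*x^2 - 108*x + 81 = (x - 3)^4

Eigenvalues and multiplicities (the geometric multiplicity of λ is n − rank(A − λI), which equals the number of Jordan blocks for λ):
  λ = 3: algebraic multiplicity = 4, geometric multiplicity = 2

Determining the block sizes for each eigenvalue:
  λ = 3: with am = 4 and gm = 2, the partition is not yet determined (e.g. several partitions of 4 into 2 parts exist). Let N = A − (3)·I. Computing rank(N^1) = 2, rank(N^2) = 1, rank(N^3) = 0; the number of blocks of size ≥ j is rank(N^{j−1}) − rank(N^j), giving [2, 1, 1]. So we have 1 block(s) of size 3, 1 block(s) of size 1 → block sizes [3, 1]

Assembling the blocks gives a Jordan form
J =
  [3, 1, 0, 0]
  [0, 3, 1, 0]
  [0, 0, 3, 0]
  [0, 0, 0, 3]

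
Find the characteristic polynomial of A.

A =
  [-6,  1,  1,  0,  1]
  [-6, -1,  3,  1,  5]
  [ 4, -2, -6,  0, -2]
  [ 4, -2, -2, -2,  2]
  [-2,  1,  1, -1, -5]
x^5 + 20*x^4 + 160*x^3 + 640*x^2 + 1280*x + 1024

Expanding det(x·I − A) (e.g. by cofactor expansion or by noting that A is similar to its Jordan form J, which has the same characteristic polynomial as A) gives
  χ_A(x) = x^5 + 20*x^4 + 160*x^3 + 640*x^2 + 1280*x + 1024
which factors as (x + 4)^5. The eigenvalues (with algebraic multiplicities) are λ = -4 with multiplicity 5.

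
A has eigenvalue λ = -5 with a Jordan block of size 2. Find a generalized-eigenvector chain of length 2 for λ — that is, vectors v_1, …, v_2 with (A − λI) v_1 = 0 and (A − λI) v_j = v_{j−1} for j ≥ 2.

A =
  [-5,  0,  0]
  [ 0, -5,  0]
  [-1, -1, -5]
A Jordan chain for λ = -5 of length 2:
v_1 = (0, 0, -1)ᵀ
v_2 = (1, 0, 0)ᵀ

Let N = A − (-5)·I. We want v_2 with N^2 v_2 = 0 but N^1 v_2 ≠ 0; then v_{j-1} := N · v_j for j = 2, …, 2.

Pick v_2 = (1, 0, 0)ᵀ.
Then v_1 = N · v_2 = (0, 0, -1)ᵀ.

Sanity check: (A − (-5)·I) v_1 = (0, 0, 0)ᵀ = 0. ✓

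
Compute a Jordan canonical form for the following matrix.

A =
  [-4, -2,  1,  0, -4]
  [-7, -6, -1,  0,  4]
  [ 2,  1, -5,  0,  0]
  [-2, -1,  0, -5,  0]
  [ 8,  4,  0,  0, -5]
J_3(-5) ⊕ J_1(-5) ⊕ J_1(-5)

The characteristic polynomial is
  det(x·I − A) = x^5 + 25*x^4 + 250*x^3 + 1250*x^2 + 3125*x + 3125 = (x + 5)^5

Eigenvalues and multiplicities (the geometric multiplicity of λ is n − rank(A − λI), which equals the number of Jordan blocks for λ):
  λ = -5: algebraic multiplicity = 5, geometric multiplicity = 3

Determining the block sizes for each eigenvalue:
  λ = -5: with am = 5 and gm = 3, the partition is not yet determined (e.g. several partitions of 5 into 3 parts exist). Let N = A − (-5)·I. Computing rank(N^1) = 2, rank(N^2) = 1, rank(N^3) = 0; the number of blocks of size ≥ j is rank(N^{j−1}) − rank(N^j), giving [3, 1, 1]. So we have 1 block(s) of size 3, 2 block(s) of size 1 → block sizes [3, 1, 1]

Assembling the blocks gives a Jordan form
J =
  [-5,  1,  0,  0,  0]
  [ 0, -5,  1,  0,  0]
  [ 0,  0, -5,  0,  0]
  [ 0,  0,  0, -5,  0]
  [ 0,  0,  0,  0, -5]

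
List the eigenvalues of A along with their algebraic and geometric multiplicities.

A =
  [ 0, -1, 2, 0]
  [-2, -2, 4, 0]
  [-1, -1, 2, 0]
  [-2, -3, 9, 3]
λ = 0: alg = 3, geom = 1; λ = 3: alg = 1, geom = 1

Step 1 — factor the characteristic polynomial to read off the algebraic multiplicities:
  χ_A(x) = x^3*(x - 3)

Step 2 — compute geometric multiplicities via the rank-nullity identity g(λ) = n − rank(A − λI):
  rank(A − (0)·I) = 3, so dim ker(A − (0)·I) = n − 3 = 1
  rank(A − (3)·I) = 3, so dim ker(A − (3)·I) = n − 3 = 1

Summary:
  λ = 0: algebraic multiplicity = 3, geometric multiplicity = 1
  λ = 3: algebraic multiplicity = 1, geometric multiplicity = 1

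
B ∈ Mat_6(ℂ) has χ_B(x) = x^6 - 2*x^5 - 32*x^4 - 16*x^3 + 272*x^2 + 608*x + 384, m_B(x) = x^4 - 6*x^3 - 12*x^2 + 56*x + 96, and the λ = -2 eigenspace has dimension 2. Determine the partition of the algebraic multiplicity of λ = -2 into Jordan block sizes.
Block sizes for λ = -2: [2, 2]

Step 1 — from the characteristic polynomial, algebraic multiplicity of λ = -2 is 4. From dim ker(B − (-2)·I) = 2, there are exactly 2 Jordan blocks for λ = -2.
Step 2 — from the minimal polynomial, the factor (x + 2)^2 tells us the largest block for λ = -2 has size 2.
Step 3 — with total size 4, 2 blocks, and largest block 2, the block sizes (in nonincreasing order) are [2, 2].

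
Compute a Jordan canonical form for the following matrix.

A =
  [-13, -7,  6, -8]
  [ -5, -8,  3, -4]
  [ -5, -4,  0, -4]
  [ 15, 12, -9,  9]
J_3(-3) ⊕ J_1(-3)

The characteristic polynomial is
  det(x·I − A) = x^4 + 12*x^3 + 54*x^2 + 108*x + 81 = (x + 3)^4

Eigenvalues and multiplicities (the geometric multiplicity of λ is n − rank(A − λI), which equals the number of Jordan blocks for λ):
  λ = -3: algebraic multiplicity = 4, geometric multiplicity = 2

Determining the block sizes for each eigenvalue:
  λ = -3: with am = 4 and gm = 2, the partition is not yet determined (e.g. several partitions of 4 into 2 parts exist). Let N = A − (-3)·I. Computing rank(N^1) = 2, rank(N^2) = 1, rank(N^3) = 0; the number of blocks of size ≥ j is rank(N^{j−1}) − rank(N^j), giving [2, 1, 1]. So we have 1 block(s) of size 3, 1 block(s) of size 1 → block sizes [3, 1]

Assembling the blocks gives a Jordan form
J =
  [-3,  1,  0,  0]
  [ 0, -3,  1,  0]
  [ 0,  0, -3,  0]
  [ 0,  0,  0, -3]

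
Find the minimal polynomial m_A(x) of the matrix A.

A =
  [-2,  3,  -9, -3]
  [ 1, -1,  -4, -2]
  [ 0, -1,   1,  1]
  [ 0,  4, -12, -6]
x^3 + 6*x^2 + 12*x + 8

The characteristic polynomial is χ_A(x) = (x + 2)^4, so the eigenvalues are known. The minimal polynomial is
  m_A(x) = Π_λ (x − λ)^{k_λ}
where k_λ is the size of the *largest* Jordan block for λ (equivalently, the smallest k with (A − λI)^k v = 0 for every generalised eigenvector v of λ).

  λ = -2: largest Jordan block has size 3, contributing (x + 2)^3

So m_A(x) = (x + 2)^3 = x^3 + 6*x^2 + 12*x + 8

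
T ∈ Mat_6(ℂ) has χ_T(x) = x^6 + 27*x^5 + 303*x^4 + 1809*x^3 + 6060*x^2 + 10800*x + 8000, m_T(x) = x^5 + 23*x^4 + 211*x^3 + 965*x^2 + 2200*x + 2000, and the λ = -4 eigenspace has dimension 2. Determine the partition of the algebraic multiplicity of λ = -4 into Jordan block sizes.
Block sizes for λ = -4: [2, 1]

Step 1 — from the characteristic polynomial, algebraic multiplicity of λ = -4 is 3. From dim ker(T − (-4)·I) = 2, there are exactly 2 Jordan blocks for λ = -4.
Step 2 — from the minimal polynomial, the factor (x + 4)^2 tells us the largest block for λ = -4 has size 2.
Step 3 — with total size 3, 2 blocks, and largest block 2, the block sizes (in nonincreasing order) are [2, 1].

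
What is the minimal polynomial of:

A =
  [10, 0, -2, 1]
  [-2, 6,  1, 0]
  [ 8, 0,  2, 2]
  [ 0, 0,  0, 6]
x^2 - 12*x + 36

The characteristic polynomial is χ_A(x) = (x - 6)^4, so the eigenvalues are known. The minimal polynomial is
  m_A(x) = Π_λ (x − λ)^{k_λ}
where k_λ is the size of the *largest* Jordan block for λ (equivalently, the smallest k with (A − λI)^k v = 0 for every generalised eigenvector v of λ).

  λ = 6: largest Jordan block has size 2, contributing (x − 6)^2

So m_A(x) = (x - 6)^2 = x^2 - 12*x + 36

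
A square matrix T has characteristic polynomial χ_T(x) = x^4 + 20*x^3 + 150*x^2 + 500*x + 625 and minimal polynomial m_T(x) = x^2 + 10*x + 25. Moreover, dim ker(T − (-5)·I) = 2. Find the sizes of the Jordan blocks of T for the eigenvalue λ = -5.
Block sizes for λ = -5: [2, 2]

Step 1 — from the characteristic polynomial, algebraic multiplicity of λ = -5 is 4. From dim ker(T − (-5)·I) = 2, there are exactly 2 Jordan blocks for λ = -5.
Step 2 — from the minimal polynomial, the factor (x + 5)^2 tells us the largest block for λ = -5 has size 2.
Step 3 — with total size 4, 2 blocks, and largest block 2, the block sizes (in nonincreasing order) are [2, 2].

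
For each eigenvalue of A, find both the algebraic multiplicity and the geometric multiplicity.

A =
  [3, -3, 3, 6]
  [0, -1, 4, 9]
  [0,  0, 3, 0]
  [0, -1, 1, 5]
λ = 2: alg = 2, geom = 1; λ = 3: alg = 2, geom = 2

Step 1 — factor the characteristic polynomial to read off the algebraic multiplicities:
  χ_A(x) = (x - 3)^2*(x - 2)^2

Step 2 — compute geometric multiplicities via the rank-nullity identity g(λ) = n − rank(A − λI):
  rank(A − (2)·I) = 3, so dim ker(A − (2)·I) = n − 3 = 1
  rank(A − (3)·I) = 2, so dim ker(A − (3)·I) = n − 2 = 2

Summary:
  λ = 2: algebraic multiplicity = 2, geometric multiplicity = 1
  λ = 3: algebraic multiplicity = 2, geometric multiplicity = 2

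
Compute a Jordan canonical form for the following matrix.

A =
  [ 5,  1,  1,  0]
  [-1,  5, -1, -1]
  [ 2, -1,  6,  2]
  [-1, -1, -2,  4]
J_3(5) ⊕ J_1(5)

The characteristic polynomial is
  det(x·I − A) = x^4 - 20*x^3 + 150*x^2 - 500*x + 625 = (x - 5)^4

Eigenvalues and multiplicities (the geometric multiplicity of λ is n − rank(A − λI), which equals the number of Jordan blocks for λ):
  λ = 5: algebraic multiplicity = 4, geometric multiplicity = 2

Determining the block sizes for each eigenvalue:
  λ = 5: with am = 4 and gm = 2, the partition is not yet determined (e.g. several partitions of 4 into 2 parts exist). Let N = A − (5)·I. Computing rank(N^1) = 2, rank(N^2) = 1, rank(N^3) = 0; the number of blocks of size ≥ j is rank(N^{j−1}) − rank(N^j), giving [2, 1, 1]. So we have 1 block(s) of size 3, 1 block(s) of size 1 → block sizes [3, 1]

Assembling the blocks gives a Jordan form
J =
  [5, 1, 0, 0]
  [0, 5, 1, 0]
  [0, 0, 5, 0]
  [0, 0, 0, 5]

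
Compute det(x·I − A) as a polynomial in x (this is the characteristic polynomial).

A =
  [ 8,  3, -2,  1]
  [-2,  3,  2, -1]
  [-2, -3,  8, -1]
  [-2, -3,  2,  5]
x^4 - 24*x^3 + 216*x^2 - 864*x + 1296

Expanding det(x·I − A) (e.g. by cofactor expansion or by noting that A is similar to its Jordan form J, which has the same characteristic polynomial as A) gives
  χ_A(x) = x^4 - 24*x^3 + 216*x^2 - 864*x + 1296
which factors as (x - 6)^4. The eigenvalues (with algebraic multiplicities) are λ = 6 with multiplicity 4.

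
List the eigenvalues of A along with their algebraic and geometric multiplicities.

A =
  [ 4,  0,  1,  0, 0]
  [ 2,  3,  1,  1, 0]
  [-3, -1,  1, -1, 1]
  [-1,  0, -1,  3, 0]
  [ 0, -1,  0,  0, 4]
λ = 3: alg = 5, geom = 2

Step 1 — factor the characteristic polynomial to read off the algebraic multiplicities:
  χ_A(x) = (x - 3)^5

Step 2 — compute geometric multiplicities via the rank-nullity identity g(λ) = n − rank(A − λI):
  rank(A − (3)·I) = 3, so dim ker(A − (3)·I) = n − 3 = 2

Summary:
  λ = 3: algebraic multiplicity = 5, geometric multiplicity = 2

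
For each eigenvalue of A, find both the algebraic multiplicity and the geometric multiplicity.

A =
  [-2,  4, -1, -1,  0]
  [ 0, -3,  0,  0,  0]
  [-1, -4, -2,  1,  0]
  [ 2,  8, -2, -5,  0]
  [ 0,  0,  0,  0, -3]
λ = -3: alg = 5, geom = 4

Step 1 — factor the characteristic polynomial to read off the algebraic multiplicities:
  χ_A(x) = (x + 3)^5

Step 2 — compute geometric multiplicities via the rank-nullity identity g(λ) = n − rank(A − λI):
  rank(A − (-3)·I) = 1, so dim ker(A − (-3)·I) = n − 1 = 4

Summary:
  λ = -3: algebraic multiplicity = 5, geometric multiplicity = 4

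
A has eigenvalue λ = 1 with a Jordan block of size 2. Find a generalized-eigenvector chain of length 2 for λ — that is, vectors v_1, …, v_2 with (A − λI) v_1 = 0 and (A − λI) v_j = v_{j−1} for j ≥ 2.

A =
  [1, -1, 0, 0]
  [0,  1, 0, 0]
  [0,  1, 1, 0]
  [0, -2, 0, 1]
A Jordan chain for λ = 1 of length 2:
v_1 = (-1, 0, 1, -2)ᵀ
v_2 = (0, 1, 0, 0)ᵀ

Let N = A − (1)·I. We want v_2 with N^2 v_2 = 0 but N^1 v_2 ≠ 0; then v_{j-1} := N · v_j for j = 2, …, 2.

Pick v_2 = (0, 1, 0, 0)ᵀ.
Then v_1 = N · v_2 = (-1, 0, 1, -2)ᵀ.

Sanity check: (A − (1)·I) v_1 = (0, 0, 0, 0)ᵀ = 0. ✓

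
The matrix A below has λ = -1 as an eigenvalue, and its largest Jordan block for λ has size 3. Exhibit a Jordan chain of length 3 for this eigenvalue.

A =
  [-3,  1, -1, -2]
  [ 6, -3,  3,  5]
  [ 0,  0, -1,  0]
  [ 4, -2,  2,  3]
A Jordan chain for λ = -1 of length 3:
v_1 = (2, -4, 0, -4)ᵀ
v_2 = (-2, 6, 0, 4)ᵀ
v_3 = (1, 0, 0, 0)ᵀ

Let N = A − (-1)·I. We want v_3 with N^3 v_3 = 0 but N^2 v_3 ≠ 0; then v_{j-1} := N · v_j for j = 3, …, 2.

Pick v_3 = (1, 0, 0, 0)ᵀ.
Then v_2 = N · v_3 = (-2, 6, 0, 4)ᵀ.
Then v_1 = N · v_2 = (2, -4, 0, -4)ᵀ.

Sanity check: (A − (-1)·I) v_1 = (0, 0, 0, 0)ᵀ = 0. ✓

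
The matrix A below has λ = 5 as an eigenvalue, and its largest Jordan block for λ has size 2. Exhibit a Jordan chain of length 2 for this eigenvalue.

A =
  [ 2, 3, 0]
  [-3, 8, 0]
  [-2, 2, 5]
A Jordan chain for λ = 5 of length 2:
v_1 = (-3, -3, -2)ᵀ
v_2 = (1, 0, 0)ᵀ

Let N = A − (5)·I. We want v_2 with N^2 v_2 = 0 but N^1 v_2 ≠ 0; then v_{j-1} := N · v_j for j = 2, …, 2.

Pick v_2 = (1, 0, 0)ᵀ.
Then v_1 = N · v_2 = (-3, -3, -2)ᵀ.

Sanity check: (A − (5)·I) v_1 = (0, 0, 0)ᵀ = 0. ✓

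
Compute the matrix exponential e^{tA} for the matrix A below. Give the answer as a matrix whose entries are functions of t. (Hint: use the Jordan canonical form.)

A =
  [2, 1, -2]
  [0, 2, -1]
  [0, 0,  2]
e^{tA} =
  [exp(2*t), t*exp(2*t), -t^2*exp(2*t)/2 - 2*t*exp(2*t)]
  [0, exp(2*t), -t*exp(2*t)]
  [0, 0, exp(2*t)]

Strategy: write A = P · J · P⁻¹ where J is a Jordan canonical form, so e^{tA} = P · e^{tJ} · P⁻¹, and e^{tJ} can be computed block-by-block.

A has Jordan form
J =
  [2, 1, 0]
  [0, 2, 1]
  [0, 0, 2]
(up to reordering of blocks).

Per-block formulas:
  For a 3×3 Jordan block J_3(2): exp(t · J_3(2)) = e^(2t)·(I + t·N + (t^2/2)·N^2), where N is the 3×3 nilpotent shift.

After assembling e^{tJ} and conjugating by P, we get:

e^{tA} =
  [exp(2*t), t*exp(2*t), -t^2*exp(2*t)/2 - 2*t*exp(2*t)]
  [0, exp(2*t), -t*exp(2*t)]
  [0, 0, exp(2*t)]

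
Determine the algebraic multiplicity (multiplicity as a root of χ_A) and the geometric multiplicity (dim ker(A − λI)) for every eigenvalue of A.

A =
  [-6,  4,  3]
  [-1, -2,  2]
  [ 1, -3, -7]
λ = -5: alg = 3, geom = 1

Step 1 — factor the characteristic polynomial to read off the algebraic multiplicities:
  χ_A(x) = (x + 5)^3

Step 2 — compute geometric multiplicities via the rank-nullity identity g(λ) = n − rank(A − λI):
  rank(A − (-5)·I) = 2, so dim ker(A − (-5)·I) = n − 2 = 1

Summary:
  λ = -5: algebraic multiplicity = 3, geometric multiplicity = 1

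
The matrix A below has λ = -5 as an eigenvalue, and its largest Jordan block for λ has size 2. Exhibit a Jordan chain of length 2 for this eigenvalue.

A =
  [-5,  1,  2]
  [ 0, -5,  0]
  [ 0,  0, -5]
A Jordan chain for λ = -5 of length 2:
v_1 = (1, 0, 0)ᵀ
v_2 = (0, 1, 0)ᵀ

Let N = A − (-5)·I. We want v_2 with N^2 v_2 = 0 but N^1 v_2 ≠ 0; then v_{j-1} := N · v_j for j = 2, …, 2.

Pick v_2 = (0, 1, 0)ᵀ.
Then v_1 = N · v_2 = (1, 0, 0)ᵀ.

Sanity check: (A − (-5)·I) v_1 = (0, 0, 0)ᵀ = 0. ✓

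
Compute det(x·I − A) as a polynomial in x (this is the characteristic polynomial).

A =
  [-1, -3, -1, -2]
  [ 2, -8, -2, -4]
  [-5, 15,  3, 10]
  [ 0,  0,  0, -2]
x^4 + 8*x^3 + 24*x^2 + 32*x + 16

Expanding det(x·I − A) (e.g. by cofactor expansion or by noting that A is similar to its Jordan form J, which has the same characteristic polynomial as A) gives
  χ_A(x) = x^4 + 8*x^3 + 24*x^2 + 32*x + 16
which factors as (x + 2)^4. The eigenvalues (with algebraic multiplicities) are λ = -2 with multiplicity 4.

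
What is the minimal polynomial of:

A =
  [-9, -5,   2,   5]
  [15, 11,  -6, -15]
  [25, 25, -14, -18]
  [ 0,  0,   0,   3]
x^3 + 5*x^2 - 8*x - 48

The characteristic polynomial is χ_A(x) = (x - 3)*(x + 4)^3, so the eigenvalues are known. The minimal polynomial is
  m_A(x) = Π_λ (x − λ)^{k_λ}
where k_λ is the size of the *largest* Jordan block for λ (equivalently, the smallest k with (A − λI)^k v = 0 for every generalised eigenvector v of λ).

  λ = -4: largest Jordan block has size 2, contributing (x + 4)^2
  λ = 3: largest Jordan block has size 1, contributing (x − 3)

So m_A(x) = (x - 3)*(x + 4)^2 = x^3 + 5*x^2 - 8*x - 48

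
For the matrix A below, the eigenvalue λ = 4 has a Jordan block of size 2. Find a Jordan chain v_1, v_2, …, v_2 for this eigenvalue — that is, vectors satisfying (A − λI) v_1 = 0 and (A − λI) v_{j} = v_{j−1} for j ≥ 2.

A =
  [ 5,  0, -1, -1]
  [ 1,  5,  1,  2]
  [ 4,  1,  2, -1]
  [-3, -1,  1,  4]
A Jordan chain for λ = 4 of length 2:
v_1 = (1, 1, 4, -3)ᵀ
v_2 = (1, 0, 0, 0)ᵀ

Let N = A − (4)·I. We want v_2 with N^2 v_2 = 0 but N^1 v_2 ≠ 0; then v_{j-1} := N · v_j for j = 2, …, 2.

Pick v_2 = (1, 0, 0, 0)ᵀ.
Then v_1 = N · v_2 = (1, 1, 4, -3)ᵀ.

Sanity check: (A − (4)·I) v_1 = (0, 0, 0, 0)ᵀ = 0. ✓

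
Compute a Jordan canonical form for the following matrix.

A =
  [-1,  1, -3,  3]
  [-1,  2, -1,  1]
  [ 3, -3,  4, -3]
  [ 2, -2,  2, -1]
J_3(1) ⊕ J_1(1)

The characteristic polynomial is
  det(x·I − A) = x^4 - 4*x^3 + 6*x^2 - 4*x + 1 = (x - 1)^4

Eigenvalues and multiplicities (the geometric multiplicity of λ is n − rank(A − λI), which equals the number of Jordan blocks for λ):
  λ = 1: algebraic multiplicity = 4, geometric multiplicity = 2

Determining the block sizes for each eigenvalue:
  λ = 1: with am = 4 and gm = 2, the partition is not yet determined (e.g. several partitions of 4 into 2 parts exist). Let N = A − (1)·I. Computing rank(N^1) = 2, rank(N^2) = 1, rank(N^3) = 0; the number of blocks of size ≥ j is rank(N^{j−1}) − rank(N^j), giving [2, 1, 1]. So we have 1 block(s) of size 3, 1 block(s) of size 1 → block sizes [3, 1]

Assembling the blocks gives a Jordan form
J =
  [1, 1, 0, 0]
  [0, 1, 1, 0]
  [0, 0, 1, 0]
  [0, 0, 0, 1]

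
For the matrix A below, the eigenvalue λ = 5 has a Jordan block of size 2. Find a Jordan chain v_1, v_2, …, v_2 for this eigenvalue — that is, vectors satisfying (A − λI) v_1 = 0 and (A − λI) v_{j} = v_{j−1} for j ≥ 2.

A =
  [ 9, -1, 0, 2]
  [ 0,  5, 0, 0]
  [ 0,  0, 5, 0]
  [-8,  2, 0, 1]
A Jordan chain for λ = 5 of length 2:
v_1 = (4, 0, 0, -8)ᵀ
v_2 = (1, 0, 0, 0)ᵀ

Let N = A − (5)·I. We want v_2 with N^2 v_2 = 0 but N^1 v_2 ≠ 0; then v_{j-1} := N · v_j for j = 2, …, 2.

Pick v_2 = (1, 0, 0, 0)ᵀ.
Then v_1 = N · v_2 = (4, 0, 0, -8)ᵀ.

Sanity check: (A − (5)·I) v_1 = (0, 0, 0, 0)ᵀ = 0. ✓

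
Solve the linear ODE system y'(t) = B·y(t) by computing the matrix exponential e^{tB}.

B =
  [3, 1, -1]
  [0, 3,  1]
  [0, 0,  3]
e^{tB} =
  [exp(3*t), t*exp(3*t), t^2*exp(3*t)/2 - t*exp(3*t)]
  [0, exp(3*t), t*exp(3*t)]
  [0, 0, exp(3*t)]

Strategy: write B = P · J · P⁻¹ where J is a Jordan canonical form, so e^{tB} = P · e^{tJ} · P⁻¹, and e^{tJ} can be computed block-by-block.

B has Jordan form
J =
  [3, 1, 0]
  [0, 3, 1]
  [0, 0, 3]
(up to reordering of blocks).

Per-block formulas:
  For a 3×3 Jordan block J_3(3): exp(t · J_3(3)) = e^(3t)·(I + t·N + (t^2/2)·N^2), where N is the 3×3 nilpotent shift.

After assembling e^{tJ} and conjugating by P, we get:

e^{tB} =
  [exp(3*t), t*exp(3*t), t^2*exp(3*t)/2 - t*exp(3*t)]
  [0, exp(3*t), t*exp(3*t)]
  [0, 0, exp(3*t)]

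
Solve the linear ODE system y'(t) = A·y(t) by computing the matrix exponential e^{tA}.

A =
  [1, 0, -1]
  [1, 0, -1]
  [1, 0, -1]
e^{tA} =
  [t + 1, 0, -t]
  [t, 1, -t]
  [t, 0, 1 - t]

Strategy: write A = P · J · P⁻¹ where J is a Jordan canonical form, so e^{tA} = P · e^{tJ} · P⁻¹, and e^{tJ} can be computed block-by-block.

A has Jordan form
J =
  [0, 1, 0]
  [0, 0, 0]
  [0, 0, 0]
(up to reordering of blocks).

Per-block formulas:
  For a 1×1 block at λ = 0: exp(t · [0]) = [e^(0t)].
  For a 2×2 Jordan block J_2(0): exp(t · J_2(0)) = e^(0t)·(I + t·N), where N is the 2×2 nilpotent shift.

After assembling e^{tJ} and conjugating by P, we get:

e^{tA} =
  [t + 1, 0, -t]
  [t, 1, -t]
  [t, 0, 1 - t]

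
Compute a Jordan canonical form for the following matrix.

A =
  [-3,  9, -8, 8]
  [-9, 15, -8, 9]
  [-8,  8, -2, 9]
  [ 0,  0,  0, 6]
J_1(-2) ⊕ J_3(6)

The characteristic polynomial is
  det(x·I − A) = x^4 - 16*x^3 + 72*x^2 - 432 = (x - 6)^3*(x + 2)

Eigenvalues and multiplicities (the geometric multiplicity of λ is n − rank(A − λI), which equals the number of Jordan blocks for λ):
  λ = -2: algebraic multiplicity = 1, geometric multiplicity = 1
  λ = 6: algebraic multiplicity = 3, geometric multiplicity = 1

Determining the block sizes for each eigenvalue:
  λ = -2: one block (gm = 1), so the single block has size am = 1 → block sizes [1]
  λ = 6: one block (gm = 1), so the single block has size am = 3 → block sizes [3]

Assembling the blocks gives a Jordan form
J =
  [-2, 0, 0, 0]
  [ 0, 6, 1, 0]
  [ 0, 0, 6, 1]
  [ 0, 0, 0, 6]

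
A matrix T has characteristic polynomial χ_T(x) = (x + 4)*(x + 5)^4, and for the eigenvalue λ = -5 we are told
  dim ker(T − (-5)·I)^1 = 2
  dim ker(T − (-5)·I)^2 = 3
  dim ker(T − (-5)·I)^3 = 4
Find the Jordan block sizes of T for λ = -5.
Block sizes for λ = -5: [3, 1]

From the dimensions of kernels of powers, the number of Jordan blocks of size at least j is d_j − d_{j−1} where d_j = dim ker(N^j) (with d_0 = 0). Computing the differences gives [2, 1, 1].
The number of blocks of size exactly k is (#blocks of size ≥ k) − (#blocks of size ≥ k + 1), so the partition is: 1 block(s) of size 1, 1 block(s) of size 3.
In nonincreasing order the block sizes are [3, 1].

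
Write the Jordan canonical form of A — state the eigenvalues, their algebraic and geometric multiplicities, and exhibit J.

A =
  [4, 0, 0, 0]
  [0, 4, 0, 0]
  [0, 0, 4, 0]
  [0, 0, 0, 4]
J_1(4) ⊕ J_1(4) ⊕ J_1(4) ⊕ J_1(4)

The characteristic polynomial is
  det(x·I − A) = x^4 - 16*x^3 + 96*x^2 - 256*x + 256 = (x - 4)^4

Eigenvalues and multiplicities (the geometric multiplicity of λ is n − rank(A − λI), which equals the number of Jordan blocks for λ):
  λ = 4: algebraic multiplicity = 4, geometric multiplicity = 4

Determining the block sizes for each eigenvalue:
  λ = 4: gm = am = 4, so every block has size 1 → block sizes [1, 1, 1, 1]

Assembling the blocks gives a Jordan form
J =
  [4, 0, 0, 0]
  [0, 4, 0, 0]
  [0, 0, 4, 0]
  [0, 0, 0, 4]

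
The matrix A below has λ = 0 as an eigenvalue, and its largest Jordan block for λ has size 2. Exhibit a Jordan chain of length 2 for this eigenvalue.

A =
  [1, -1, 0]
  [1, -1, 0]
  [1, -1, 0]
A Jordan chain for λ = 0 of length 2:
v_1 = (1, 1, 1)ᵀ
v_2 = (1, 0, 0)ᵀ

Let N = A − (0)·I. We want v_2 with N^2 v_2 = 0 but N^1 v_2 ≠ 0; then v_{j-1} := N · v_j for j = 2, …, 2.

Pick v_2 = (1, 0, 0)ᵀ.
Then v_1 = N · v_2 = (1, 1, 1)ᵀ.

Sanity check: (A − (0)·I) v_1 = (0, 0, 0)ᵀ = 0. ✓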